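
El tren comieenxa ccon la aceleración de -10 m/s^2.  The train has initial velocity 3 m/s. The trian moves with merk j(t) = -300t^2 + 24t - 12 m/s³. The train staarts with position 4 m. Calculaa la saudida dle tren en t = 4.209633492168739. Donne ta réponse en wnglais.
From the given jerk equation j(t) = -300·t^2 + 24·t - 12, we substitute t = 4.209633492168739 to get j = -5227.27303770458.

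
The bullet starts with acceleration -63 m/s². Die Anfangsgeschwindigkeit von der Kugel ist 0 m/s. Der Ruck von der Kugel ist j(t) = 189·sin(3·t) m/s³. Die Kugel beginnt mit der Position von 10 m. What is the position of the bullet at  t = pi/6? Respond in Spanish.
Necesitamos integrar nuestra ecuación de la sacudida j(t) = 189·sin(3·t) 3 veces. Integrando la sacudida y usando la condición inicial a(0) = -63, obtenemos a(t) = -63·cos(3·t). La antiderivada de la aceleración, con v(0) = 0, da la velocidad: v(t) = -21·sin(3·t). Integrando la velocidad y usando la condición inicial x(0) = 10, obtenemos x(t) = 7·cos(3·t) + 3. Tenemos la posición x(t) = 7·cos(3·t) + 3. Sustituyendo t = pi/6: x(pi/6) = 3.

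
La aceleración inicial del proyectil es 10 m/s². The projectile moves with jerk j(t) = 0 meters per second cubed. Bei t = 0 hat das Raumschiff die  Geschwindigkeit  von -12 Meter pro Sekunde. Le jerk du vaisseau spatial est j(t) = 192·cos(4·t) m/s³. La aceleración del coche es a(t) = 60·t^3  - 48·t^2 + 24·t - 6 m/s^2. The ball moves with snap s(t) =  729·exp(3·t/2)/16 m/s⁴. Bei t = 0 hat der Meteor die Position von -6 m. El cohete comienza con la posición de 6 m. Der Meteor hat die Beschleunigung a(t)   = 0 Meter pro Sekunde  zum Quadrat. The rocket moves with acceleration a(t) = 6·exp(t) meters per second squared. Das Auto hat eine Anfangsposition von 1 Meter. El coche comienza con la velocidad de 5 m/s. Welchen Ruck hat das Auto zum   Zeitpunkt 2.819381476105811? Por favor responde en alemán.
Ausgehend von der Beschleunigung a(t) = 60·t^3 - 48·t^2 + 24·t - 6, nehmen wir 1 Ableitung. Durch Ableiten von der Beschleunigung erhalten wir den Ruck: j(t) = 180·t^2 - 96·t + 24. Aus der Gleichung für den Ruck j(t) = 180·t^2 - 96·t + 24, setzen wir t = 2.819381476105811 ein und erhalten j = 1184.14352169939.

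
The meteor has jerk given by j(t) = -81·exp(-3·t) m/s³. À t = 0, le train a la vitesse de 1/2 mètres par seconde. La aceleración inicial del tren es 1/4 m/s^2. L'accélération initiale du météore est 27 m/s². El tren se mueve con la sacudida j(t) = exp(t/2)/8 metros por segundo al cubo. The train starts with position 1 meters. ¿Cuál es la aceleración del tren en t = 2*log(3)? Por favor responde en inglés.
To find the answer, we compute 1 integral of j(t) = exp(t/2)/8. The integral of jerk, with a(0) = 1/4, gives acceleration: a(t) = exp(t/2)/4. Using a(t) = exp(t/2)/4 and substituting t = 2*log(3), we find a = 3/4.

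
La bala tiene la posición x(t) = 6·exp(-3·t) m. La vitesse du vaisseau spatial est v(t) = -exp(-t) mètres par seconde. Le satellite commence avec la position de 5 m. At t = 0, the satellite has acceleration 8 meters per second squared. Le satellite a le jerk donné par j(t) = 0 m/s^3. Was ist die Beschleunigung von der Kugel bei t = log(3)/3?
Ausgehend von der Position x(t) = 6·exp(-3·t), nehmen wir 2 Ableitungen. Mit d/dt von x(t) finden wir v(t) = -18·exp(-3·t). Mit d/dt von v(t) finden wir a(t) = 54·exp(-3·t). Wir haben die Beschleunigung a(t) = 54·exp(-3·t). Durch Einsetzen von t = log(3)/3: a(log(3)/3) = 18.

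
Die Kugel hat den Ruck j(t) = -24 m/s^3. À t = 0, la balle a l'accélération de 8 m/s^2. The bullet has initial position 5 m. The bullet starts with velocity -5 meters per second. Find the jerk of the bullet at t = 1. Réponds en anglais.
We have jerk j(t) = -24. Substituting t = 1: j(1) = -24.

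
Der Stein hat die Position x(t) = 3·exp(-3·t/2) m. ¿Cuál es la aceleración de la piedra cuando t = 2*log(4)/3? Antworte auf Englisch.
To solve this, we need to take 2 derivatives of our position equation x(t) = 3·exp(-3·t/2). Differentiating position, we get velocity: v(t) = -9·exp(-3·t/2)/2. Differentiating velocity, we get acceleration: a(t) = 27·exp(-3·t/2)/4. We have acceleration a(t) = 27·exp(-3·t/2)/4. Substituting t = 2*log(4)/3: a(2*log(4)/3) = 27/16.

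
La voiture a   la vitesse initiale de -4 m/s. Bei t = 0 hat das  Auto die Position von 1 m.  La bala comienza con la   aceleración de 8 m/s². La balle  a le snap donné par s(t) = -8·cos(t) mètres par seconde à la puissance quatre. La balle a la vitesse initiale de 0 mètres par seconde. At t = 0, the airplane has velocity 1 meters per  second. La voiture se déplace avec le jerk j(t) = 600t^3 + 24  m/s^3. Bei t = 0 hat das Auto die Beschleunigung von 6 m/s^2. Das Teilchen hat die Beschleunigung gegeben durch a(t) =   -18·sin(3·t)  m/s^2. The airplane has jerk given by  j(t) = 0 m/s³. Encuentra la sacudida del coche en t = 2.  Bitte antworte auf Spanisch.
De la ecuación de la sacudida j(t) = 600·t^3 + 24, sustituimos t = 2 para obtener j = 4824.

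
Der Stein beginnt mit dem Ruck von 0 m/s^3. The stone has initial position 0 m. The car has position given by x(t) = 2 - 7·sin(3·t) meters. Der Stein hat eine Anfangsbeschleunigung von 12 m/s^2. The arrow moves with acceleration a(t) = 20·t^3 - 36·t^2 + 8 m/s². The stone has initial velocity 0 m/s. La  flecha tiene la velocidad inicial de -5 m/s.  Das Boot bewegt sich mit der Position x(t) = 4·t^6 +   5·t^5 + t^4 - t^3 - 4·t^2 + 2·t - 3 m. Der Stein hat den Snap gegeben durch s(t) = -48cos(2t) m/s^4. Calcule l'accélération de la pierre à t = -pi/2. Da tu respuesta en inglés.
We need to integrate our snap equation s(t) = -48·cos(2·t) 2 times. Finding the integral of s(t) and using j(0) = 0: j(t) = -24·sin(2·t). Finding the antiderivative of j(t) and using a(0) = 12: a(t) = 12·cos(2·t). Using a(t) = 12·cos(2·t) and substituting t = -pi/2, we find a = -12.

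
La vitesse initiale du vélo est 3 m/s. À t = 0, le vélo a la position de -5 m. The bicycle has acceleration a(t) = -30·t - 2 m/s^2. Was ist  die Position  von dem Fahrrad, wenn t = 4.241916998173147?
Wir müssen das Integral unserer Gleichung für die Beschleunigung a(t) = -30·t - 2 2-mal finden. Mit ∫a(t)dt und Anwendung von v(0) = 3, finden wir v(t) = -15·t^2 - 2·t + 3. Das Integral von der Geschwindigkeit, mit x(0) = -5, ergibt die Position: x(t) = -5·t^3 - t^2 + 3·t - 5. Mit x(t) = -5·t^3 - t^2 + 3·t - 5 und Einsetzen von t = 4.241916998173147, finden wir x = -391.910407977953.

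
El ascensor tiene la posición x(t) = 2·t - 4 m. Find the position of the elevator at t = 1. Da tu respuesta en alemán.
Aus der Gleichung für die Position x(t) = 2·t - 4, setzen wir t = 1 ein und erhalten x = -2.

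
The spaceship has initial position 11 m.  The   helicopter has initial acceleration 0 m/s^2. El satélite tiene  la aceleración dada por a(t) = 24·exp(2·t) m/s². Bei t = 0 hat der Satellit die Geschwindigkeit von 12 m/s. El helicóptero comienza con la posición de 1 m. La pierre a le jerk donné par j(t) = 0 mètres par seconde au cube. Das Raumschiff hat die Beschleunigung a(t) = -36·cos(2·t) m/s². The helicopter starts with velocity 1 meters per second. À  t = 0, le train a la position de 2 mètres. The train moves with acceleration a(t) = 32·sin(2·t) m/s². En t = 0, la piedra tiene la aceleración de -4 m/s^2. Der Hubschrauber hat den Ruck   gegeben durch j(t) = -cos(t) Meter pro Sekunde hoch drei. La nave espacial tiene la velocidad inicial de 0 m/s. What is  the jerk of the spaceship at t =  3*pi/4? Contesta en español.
Para resolver esto, necesitamos tomar 1 derivada de nuestra ecuación de la aceleración a(t) = -36·cos(2·t). Derivando la aceleración, obtenemos la sacudida: j(t) = 72·sin(2·t). De la ecuación de la sacudida j(t) = 72·sin(2·t), sustituimos t = 3*pi/4 para obtener j = -72.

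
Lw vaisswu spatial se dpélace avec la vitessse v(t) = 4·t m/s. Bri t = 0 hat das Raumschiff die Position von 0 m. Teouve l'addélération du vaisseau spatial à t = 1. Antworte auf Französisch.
En partant de la vitesse v(t) = 4·t, nous prenons 1 dérivée. En dérivant la vitesse, nous obtenons l'accélération: a(t) = 4. En utilisant a(t) = 4 et en substituant t = 1, nous trouvons a = 4.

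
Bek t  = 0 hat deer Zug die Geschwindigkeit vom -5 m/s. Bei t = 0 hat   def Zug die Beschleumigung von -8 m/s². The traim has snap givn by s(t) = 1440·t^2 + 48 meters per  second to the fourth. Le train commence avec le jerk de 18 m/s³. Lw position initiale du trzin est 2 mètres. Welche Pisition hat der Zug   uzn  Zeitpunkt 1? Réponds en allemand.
Wir müssen das Integral unserer Gleichung für den Snap s(t) = 1440·t^2 + 48 4-mal finden. Das Integral von dem Snap ist der Ruck. Mit j(0) = 18 erhalten wir j(t) = 480·t^3 + 48·t + 18. Mit ∫j(t)dt und Anwendung von a(0) = -8, finden wir a(t) = 120·t^4 + 24·t^2 + 18·t - 8. Das Integral von der Beschleunigung ist die Geschwindigkeit. Mit v(0) = -5 erhalten wir v(t) = 24·t^5 + 8·t^3 + 9·t^2 - 8·t - 5. Die Stammfunktion von der Geschwindigkeit, mit x(0) = 2, ergibt die Position: x(t) = 4·t^6 + 2·t^4 + 3·t^3 - 4·t^2 - 5·t + 2. Mit x(t) = 4·t^6 + 2·t^4 + 3·t^3 - 4·t^2 - 5·t + 2 und Einsetzen von t = 1, finden wir x = 2.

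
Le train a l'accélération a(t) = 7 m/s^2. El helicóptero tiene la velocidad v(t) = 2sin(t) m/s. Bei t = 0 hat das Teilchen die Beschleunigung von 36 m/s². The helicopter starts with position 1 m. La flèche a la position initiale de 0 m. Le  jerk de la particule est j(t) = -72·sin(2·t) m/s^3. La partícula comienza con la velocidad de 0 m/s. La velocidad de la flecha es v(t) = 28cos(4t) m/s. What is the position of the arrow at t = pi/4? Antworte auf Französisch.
Pour résoudre ceci, nous devons prendre 1 primitive de notre équation de la vitesse v(t) = 28·cos(4·t). En intégrant la vitesse et en utilisant la condition initiale x(0) = 0, nous obtenons x(t) = 7·sin(4·t). De l'équation de la position x(t) = 7·sin(4·t), nous substituons t = pi/4 pour obtenir x = 0.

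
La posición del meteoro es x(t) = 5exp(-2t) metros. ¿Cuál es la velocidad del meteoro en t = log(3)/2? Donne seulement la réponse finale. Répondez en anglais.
The velocity at t = log(3)/2 is v = -10/3.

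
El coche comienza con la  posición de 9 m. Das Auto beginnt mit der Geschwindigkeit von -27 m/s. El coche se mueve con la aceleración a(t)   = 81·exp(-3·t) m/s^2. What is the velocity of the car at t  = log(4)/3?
To solve this, we need to take 1 integral of our acceleration equation a(t) = 81·exp(-3·t). Integrating acceleration and using the initial condition v(0) = -27, we get v(t) = -27·exp(-3·t). Using v(t) = -27·exp(-3·t) and substituting t = log(4)/3, we find v = -27/4.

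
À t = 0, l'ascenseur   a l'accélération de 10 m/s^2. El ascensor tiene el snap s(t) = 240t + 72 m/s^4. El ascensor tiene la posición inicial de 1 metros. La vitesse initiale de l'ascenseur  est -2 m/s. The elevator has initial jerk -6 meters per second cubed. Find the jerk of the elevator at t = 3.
We must find the antiderivative of our snap equation s(t) = 240·t + 72 1 time. The integral of snap, with j(0) = -6, gives jerk: j(t) = 120·t^2 + 72·t - 6. From the given jerk equation j(t) = 120·t^2 + 72·t - 6, we substitute t = 3 to get j = 1290.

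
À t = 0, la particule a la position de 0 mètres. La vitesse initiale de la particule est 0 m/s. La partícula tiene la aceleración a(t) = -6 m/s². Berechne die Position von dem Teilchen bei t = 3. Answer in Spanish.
Para resolver esto, necesitamos tomar 2 integrales de nuestra ecuación de la aceleración a(t) = -6. La antiderivada de la aceleración es la velocidad. Usando v(0) = 0, obtenemos v(t) = -6·t. La integral de la velocidad, con x(0) = 0, da la posición: x(t) = -3·t^2. De la ecuación de la posición x(t) = -3·t^2, sustituimos t = 3 para obtener x = -27.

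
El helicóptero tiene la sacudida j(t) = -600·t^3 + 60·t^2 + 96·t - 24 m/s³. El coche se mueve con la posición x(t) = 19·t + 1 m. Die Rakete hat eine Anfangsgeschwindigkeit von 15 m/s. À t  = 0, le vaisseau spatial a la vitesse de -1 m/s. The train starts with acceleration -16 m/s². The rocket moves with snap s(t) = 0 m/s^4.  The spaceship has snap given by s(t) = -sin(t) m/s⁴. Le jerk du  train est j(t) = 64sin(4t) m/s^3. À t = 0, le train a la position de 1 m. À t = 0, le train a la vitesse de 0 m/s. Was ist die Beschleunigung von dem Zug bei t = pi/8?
Um dies zu lösen, müssen wir 1 Stammfunktion unserer Gleichung für den Ruck j(t) = 64·sin(4·t) finden. Durch Integration von dem Ruck und Verwendung der Anfangsbedingung a(0) = -16, erhalten wir a(t) = -16·cos(4·t). Aus der Gleichung für die Beschleunigung a(t) = -16·cos(4·t), setzen wir t = pi/8 ein und erhalten a = 0.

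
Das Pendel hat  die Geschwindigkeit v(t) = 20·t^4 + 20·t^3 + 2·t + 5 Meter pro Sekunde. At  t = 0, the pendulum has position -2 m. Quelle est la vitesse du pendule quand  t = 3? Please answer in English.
We have velocity v(t) = 20·t^4 + 20·t^3 + 2·t + 5. Substituting t = 3: v(3) = 2171.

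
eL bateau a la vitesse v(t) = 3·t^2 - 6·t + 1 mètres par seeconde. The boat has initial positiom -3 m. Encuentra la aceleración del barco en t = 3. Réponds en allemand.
Um dies zu lösen, müssen wir 1 Ableitung unserer Gleichung für die Geschwindigkeit v(t) = 3·t^2 - 6·t + 1 nehmen. Durch Ableiten von der Geschwindigkeit erhalten wir die Beschleunigung: a(t) = 6·t - 6. Wir haben die Beschleunigung a(t) = 6·t - 6. Durch Einsetzen von t = 3: a(3) = 12.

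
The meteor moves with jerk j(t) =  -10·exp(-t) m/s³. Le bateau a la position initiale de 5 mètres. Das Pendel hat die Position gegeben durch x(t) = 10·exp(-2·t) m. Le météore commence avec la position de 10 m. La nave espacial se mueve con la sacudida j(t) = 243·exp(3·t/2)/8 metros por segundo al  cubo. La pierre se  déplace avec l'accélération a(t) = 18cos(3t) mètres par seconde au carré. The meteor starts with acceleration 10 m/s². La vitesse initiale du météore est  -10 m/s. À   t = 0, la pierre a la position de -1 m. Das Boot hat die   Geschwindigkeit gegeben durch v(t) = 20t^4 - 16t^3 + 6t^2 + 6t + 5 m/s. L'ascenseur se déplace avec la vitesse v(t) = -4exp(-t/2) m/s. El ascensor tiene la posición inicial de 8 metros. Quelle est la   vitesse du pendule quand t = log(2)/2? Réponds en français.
Pour résoudre ceci, nous devons prendre 1 dérivée de notre équation de la position x(t) = 10·exp(-2·t). En dérivant la position, nous obtenons la vitesse: v(t) = -20·exp(-2·t). Nous avons la vitesse v(t) = -20·exp(-2·t). En substituant t = log(2)/2: v(log(2)/2) = -10.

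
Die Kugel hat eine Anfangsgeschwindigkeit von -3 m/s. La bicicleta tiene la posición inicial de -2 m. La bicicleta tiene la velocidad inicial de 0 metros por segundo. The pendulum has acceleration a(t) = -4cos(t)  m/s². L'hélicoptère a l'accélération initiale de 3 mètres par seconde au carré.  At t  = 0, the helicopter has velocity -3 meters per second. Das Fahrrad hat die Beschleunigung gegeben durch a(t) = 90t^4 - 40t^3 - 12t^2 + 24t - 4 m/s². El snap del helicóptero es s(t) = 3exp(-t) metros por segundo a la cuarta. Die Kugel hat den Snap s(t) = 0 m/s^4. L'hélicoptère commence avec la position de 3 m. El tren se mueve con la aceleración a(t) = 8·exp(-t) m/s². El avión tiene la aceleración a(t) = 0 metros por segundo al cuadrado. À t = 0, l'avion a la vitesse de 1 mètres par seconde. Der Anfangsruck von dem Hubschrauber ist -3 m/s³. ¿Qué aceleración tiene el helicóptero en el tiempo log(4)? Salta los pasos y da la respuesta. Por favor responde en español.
En t = log(4), a = 3/4.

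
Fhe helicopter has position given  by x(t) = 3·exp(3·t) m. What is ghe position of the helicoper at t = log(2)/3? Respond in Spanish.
De la ecuación de la posición x(t) = 3·exp(3·t), sustituimos t = log(2)/3 para obtener x = 6.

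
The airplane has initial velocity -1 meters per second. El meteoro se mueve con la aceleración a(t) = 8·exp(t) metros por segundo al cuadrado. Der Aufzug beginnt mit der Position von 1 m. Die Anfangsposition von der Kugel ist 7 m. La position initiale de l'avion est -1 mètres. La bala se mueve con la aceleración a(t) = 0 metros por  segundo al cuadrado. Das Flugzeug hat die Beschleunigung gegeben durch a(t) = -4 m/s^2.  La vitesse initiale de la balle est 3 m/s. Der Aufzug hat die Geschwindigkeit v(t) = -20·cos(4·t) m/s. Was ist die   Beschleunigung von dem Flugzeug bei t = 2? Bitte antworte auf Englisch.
Using a(t) = -4 and substituting t = 2, we find a = -4.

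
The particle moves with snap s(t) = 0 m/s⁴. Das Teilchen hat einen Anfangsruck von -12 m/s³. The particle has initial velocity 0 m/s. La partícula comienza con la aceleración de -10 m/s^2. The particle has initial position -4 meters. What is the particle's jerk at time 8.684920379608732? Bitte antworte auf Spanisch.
Debemos encontrar la integral de nuestra ecuación del snap s(t) = 0 1 vez. Tomando ∫s(t)dt y aplicando j(0) = -12, encontramos j(t) = -12. Tenemos la sacudida j(t) = -12. Sustituyendo t = 8.684920379608732: j(8.684920379608732) = -12.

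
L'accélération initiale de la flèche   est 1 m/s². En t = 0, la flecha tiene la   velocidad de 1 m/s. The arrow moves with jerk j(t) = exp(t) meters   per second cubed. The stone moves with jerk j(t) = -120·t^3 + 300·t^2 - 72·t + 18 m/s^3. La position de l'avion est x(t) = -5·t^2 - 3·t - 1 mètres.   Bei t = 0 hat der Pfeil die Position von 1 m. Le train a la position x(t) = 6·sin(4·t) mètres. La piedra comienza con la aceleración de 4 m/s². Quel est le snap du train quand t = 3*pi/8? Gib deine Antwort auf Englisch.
We must differentiate our position equation x(t) = 6·sin(4·t) 4 times. Taking d/dt of x(t), we find v(t) = 24·cos(4·t). Differentiating velocity, we get acceleration: a(t) = -96·sin(4·t). The derivative of acceleration gives jerk: j(t) = -384·cos(4·t). Differentiating jerk, we get snap: s(t) = 1536·sin(4·t). We have snap s(t) = 1536·sin(4·t). Substituting t = 3*pi/8: s(3*pi/8) = -1536.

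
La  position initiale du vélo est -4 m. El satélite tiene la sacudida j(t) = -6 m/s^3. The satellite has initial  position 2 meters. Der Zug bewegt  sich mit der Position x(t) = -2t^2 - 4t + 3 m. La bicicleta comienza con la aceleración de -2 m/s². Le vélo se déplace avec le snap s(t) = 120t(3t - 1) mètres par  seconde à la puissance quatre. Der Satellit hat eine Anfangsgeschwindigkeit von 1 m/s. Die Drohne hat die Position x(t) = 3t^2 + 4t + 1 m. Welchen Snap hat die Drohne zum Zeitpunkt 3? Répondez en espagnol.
Para resolver esto, necesitamos tomar 4 derivadas de nuestra ecuación de la posición x(t) = 3·t^2 + 4·t + 1. La derivada de la posición da la velocidad: v(t) = 6·t + 4. La derivada de la velocidad da la aceleración: a(t) = 6. Derivando la aceleración, obtenemos la sacudida: j(t) = 0. Tomando d/dt de j(t), encontramos s(t) = 0. Usando s(t) = 0 y sustituyendo t = 3, encontramos s = 0.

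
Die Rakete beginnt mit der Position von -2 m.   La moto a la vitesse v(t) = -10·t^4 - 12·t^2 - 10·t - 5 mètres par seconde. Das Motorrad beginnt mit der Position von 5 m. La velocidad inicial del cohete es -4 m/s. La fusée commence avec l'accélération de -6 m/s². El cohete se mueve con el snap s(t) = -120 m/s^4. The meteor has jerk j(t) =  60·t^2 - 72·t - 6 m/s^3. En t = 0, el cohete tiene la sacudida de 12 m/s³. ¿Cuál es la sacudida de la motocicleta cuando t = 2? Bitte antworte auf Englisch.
We must differentiate our velocity equation v(t) = -10·t^4 - 12·t^2 - 10·t - 5 2 times. The derivative of velocity gives acceleration: a(t) = -40·t^3 - 24·t - 10. The derivative of acceleration gives jerk: j(t) = -120·t^2 - 24. Using j(t) = -120·t^2 - 24 and substituting t = 2, we find j = -504.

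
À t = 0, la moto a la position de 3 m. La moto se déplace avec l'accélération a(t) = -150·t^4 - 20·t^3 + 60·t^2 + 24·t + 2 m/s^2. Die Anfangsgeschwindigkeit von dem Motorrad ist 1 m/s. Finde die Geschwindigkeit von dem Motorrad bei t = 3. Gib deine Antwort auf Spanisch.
Para resolver esto, necesitamos tomar 1 antiderivada de nuestra ecuación de la aceleración a(t) = -150·t^4 - 20·t^3 + 60·t^2 + 24·t + 2. Integrando la aceleración y usando la condición inicial v(0) = 1, obtenemos v(t) = -30·t^5 - 5·t^4 + 20·t^3 + 12·t^2 + 2·t + 1. De la ecuación de la velocidad v(t) = -30·t^5 - 5·t^4 + 20·t^3 + 12·t^2 + 2·t + 1, sustituimos t = 3 para obtener v = -7040.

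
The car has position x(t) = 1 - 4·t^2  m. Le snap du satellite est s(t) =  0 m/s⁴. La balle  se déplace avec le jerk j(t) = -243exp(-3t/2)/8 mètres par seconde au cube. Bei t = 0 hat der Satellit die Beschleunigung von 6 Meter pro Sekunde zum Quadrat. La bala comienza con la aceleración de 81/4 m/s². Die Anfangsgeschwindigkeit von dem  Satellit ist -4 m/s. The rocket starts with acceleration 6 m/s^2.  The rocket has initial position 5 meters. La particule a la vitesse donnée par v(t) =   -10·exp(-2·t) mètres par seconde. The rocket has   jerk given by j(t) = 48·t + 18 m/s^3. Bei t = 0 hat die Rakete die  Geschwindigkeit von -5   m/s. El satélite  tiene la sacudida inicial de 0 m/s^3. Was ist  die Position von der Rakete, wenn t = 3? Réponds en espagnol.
Partiendo de la sacudida j(t) = 48·t + 18, tomamos 3 integrales. La antiderivada de la sacudida, con a(0) = 6, da la aceleración: a(t) = 24·t^2 + 18·t + 6. La integral de la aceleración es la velocidad. Usando v(0) = -5, obtenemos v(t) = 8·t^3 + 9·t^2 + 6·t - 5. Tomando ∫v(t)dt y aplicando x(0) = 5, encontramos x(t) = 2·t^4 + 3·t^3 + 3·t^2 - 5·t + 5. Tenemos la posición x(t) = 2·t^4 + 3·t^3 + 3·t^2 - 5·t + 5. Sustituyendo t = 3: x(3) = 260.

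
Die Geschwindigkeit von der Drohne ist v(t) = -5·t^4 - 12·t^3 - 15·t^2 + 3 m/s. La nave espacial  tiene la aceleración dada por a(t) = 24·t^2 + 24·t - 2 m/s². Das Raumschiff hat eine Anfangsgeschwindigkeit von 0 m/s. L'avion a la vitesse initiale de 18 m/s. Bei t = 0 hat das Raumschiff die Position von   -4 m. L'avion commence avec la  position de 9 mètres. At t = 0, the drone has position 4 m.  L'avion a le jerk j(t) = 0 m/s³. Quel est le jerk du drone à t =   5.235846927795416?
Nous devons dériver notre équation de la vitesse v(t) = -5·t^4 - 12·t^3 - 15·t^2 + 3 2 fois. En dérivant la vitesse, nous obtenons l'accélération: a(t) = -20·t^3 - 36·t^2 - 30·t. En prenant d/dt de a(t), nous trouvons j(t) = -60·t^2 - 72·t - 30. De l'équation du jerk j(t) = -60·t^2 - 72·t - 30, nous substituons t = 5.235846927795416 pour obtenir j = -2051.82656187955.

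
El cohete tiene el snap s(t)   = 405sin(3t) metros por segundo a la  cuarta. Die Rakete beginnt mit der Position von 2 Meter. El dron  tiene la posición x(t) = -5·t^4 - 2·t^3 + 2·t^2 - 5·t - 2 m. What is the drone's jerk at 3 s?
Starting from position x(t) = -5·t^4 - 2·t^3 + 2·t^2 - 5·t - 2, we take 3 derivatives. Taking d/dt of x(t), we find v(t) = -20·t^3 - 6·t^2 + 4·t - 5. Differentiating velocity, we get acceleration: a(t) = -60·t^2 - 12·t + 4. The derivative of acceleration gives jerk: j(t) = -120·t - 12. Using j(t) = -120·t - 12 and substituting t = 3, we find j = -372.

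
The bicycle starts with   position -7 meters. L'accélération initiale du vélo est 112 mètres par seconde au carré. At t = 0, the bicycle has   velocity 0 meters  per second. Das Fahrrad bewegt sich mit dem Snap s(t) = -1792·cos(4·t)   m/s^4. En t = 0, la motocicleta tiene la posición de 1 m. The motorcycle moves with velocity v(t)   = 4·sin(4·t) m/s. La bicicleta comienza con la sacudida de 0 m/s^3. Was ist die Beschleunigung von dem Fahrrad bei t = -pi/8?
Um dies zu lösen, müssen wir 2 Stammfunktionen unserer Gleichung für den Snap s(t) = -1792·cos(4·t) finden. Mit ∫s(t)dt und Anwendung von j(0) = 0, finden wir j(t) = -448·sin(4·t). Durch Integration von dem Ruck und Verwendung der Anfangsbedingung a(0) = 112, erhalten wir a(t) = 112·cos(4·t). Mit a(t) = 112·cos(4·t) und Einsetzen von t = -pi/8, finden wir a = 0.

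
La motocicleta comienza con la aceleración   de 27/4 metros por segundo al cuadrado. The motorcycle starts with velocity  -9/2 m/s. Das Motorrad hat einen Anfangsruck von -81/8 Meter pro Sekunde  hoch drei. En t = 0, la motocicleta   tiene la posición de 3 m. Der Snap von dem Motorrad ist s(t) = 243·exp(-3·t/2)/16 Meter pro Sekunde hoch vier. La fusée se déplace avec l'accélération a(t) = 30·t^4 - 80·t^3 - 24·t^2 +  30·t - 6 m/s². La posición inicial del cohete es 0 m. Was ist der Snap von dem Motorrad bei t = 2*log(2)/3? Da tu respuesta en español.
De la ecuación del snap s(t) = 243·exp(-3·t/2)/16, sustituimos t = 2*log(2)/3 para obtener s = 243/32.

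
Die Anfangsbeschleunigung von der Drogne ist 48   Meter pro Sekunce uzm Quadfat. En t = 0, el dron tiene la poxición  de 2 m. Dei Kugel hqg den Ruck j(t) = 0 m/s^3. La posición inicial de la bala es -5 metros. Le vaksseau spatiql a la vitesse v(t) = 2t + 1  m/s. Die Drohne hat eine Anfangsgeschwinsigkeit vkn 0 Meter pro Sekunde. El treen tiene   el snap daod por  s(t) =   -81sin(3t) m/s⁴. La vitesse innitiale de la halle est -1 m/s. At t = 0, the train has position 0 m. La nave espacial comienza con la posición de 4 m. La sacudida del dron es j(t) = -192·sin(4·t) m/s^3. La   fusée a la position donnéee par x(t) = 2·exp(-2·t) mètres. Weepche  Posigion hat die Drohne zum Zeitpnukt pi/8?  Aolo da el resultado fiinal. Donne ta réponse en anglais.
The answer is 5.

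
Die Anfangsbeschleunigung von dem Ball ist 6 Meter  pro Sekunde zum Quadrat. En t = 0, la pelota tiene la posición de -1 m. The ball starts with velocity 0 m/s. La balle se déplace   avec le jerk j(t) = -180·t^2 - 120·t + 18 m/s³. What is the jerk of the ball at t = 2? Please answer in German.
Mit j(t) = -180·t^2 - 120·t + 18 und Einsetzen von t = 2, finden wir j = -942.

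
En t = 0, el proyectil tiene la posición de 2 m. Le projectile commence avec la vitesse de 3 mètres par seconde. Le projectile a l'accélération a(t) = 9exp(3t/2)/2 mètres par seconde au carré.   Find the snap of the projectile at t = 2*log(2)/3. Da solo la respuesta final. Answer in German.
Bei t = 2*log(2)/3, s = 81/4.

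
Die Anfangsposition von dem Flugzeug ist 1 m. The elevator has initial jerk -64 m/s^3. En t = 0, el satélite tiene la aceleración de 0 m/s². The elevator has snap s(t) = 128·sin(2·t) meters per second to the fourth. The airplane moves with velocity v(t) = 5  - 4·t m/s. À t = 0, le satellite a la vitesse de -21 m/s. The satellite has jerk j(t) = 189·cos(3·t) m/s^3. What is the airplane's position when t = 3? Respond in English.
We need to integrate our velocity equation v(t) = 5 - 4·t 1 time. The antiderivative of velocity is position. Using x(0) = 1, we get x(t) = -2·t^2 + 5·t + 1. Using x(t) = -2·t^2 + 5·t + 1 and substituting t = 3, we find x = -2.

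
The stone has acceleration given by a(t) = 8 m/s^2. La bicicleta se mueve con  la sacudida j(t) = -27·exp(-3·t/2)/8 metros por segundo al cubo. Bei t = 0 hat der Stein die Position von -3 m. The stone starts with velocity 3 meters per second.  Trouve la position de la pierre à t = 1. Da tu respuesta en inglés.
To find the answer, we compute 2 antiderivatives of a(t) = 8. The antiderivative of acceleration, with v(0) = 3, gives velocity: v(t) = 8·t + 3. The antiderivative of velocity is position. Using x(0) = -3, we get x(t) = 4·t^2 + 3·t - 3. From the given position equation x(t) = 4·t^2 + 3·t - 3, we substitute t = 1 to get x = 4.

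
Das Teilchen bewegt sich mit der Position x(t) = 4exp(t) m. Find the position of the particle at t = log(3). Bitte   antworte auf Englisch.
From the given position equation x(t) = 4·exp(t), we substitute t = log(3) to get x = 12.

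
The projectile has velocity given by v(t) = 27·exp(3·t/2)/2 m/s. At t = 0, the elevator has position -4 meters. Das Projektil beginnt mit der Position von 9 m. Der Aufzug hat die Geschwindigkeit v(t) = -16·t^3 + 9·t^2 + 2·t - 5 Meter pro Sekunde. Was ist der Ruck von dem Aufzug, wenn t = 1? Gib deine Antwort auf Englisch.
To solve this, we need to take 2 derivatives of our velocity equation v(t) = -16·t^3 + 9·t^2 + 2·t - 5. Taking d/dt of v(t), we find a(t) = -48·t^2 + 18·t + 2. The derivative of acceleration gives jerk: j(t) = 18 - 96·t. We have jerk j(t) = 18 - 96·t. Substituting t = 1: j(1) = -78.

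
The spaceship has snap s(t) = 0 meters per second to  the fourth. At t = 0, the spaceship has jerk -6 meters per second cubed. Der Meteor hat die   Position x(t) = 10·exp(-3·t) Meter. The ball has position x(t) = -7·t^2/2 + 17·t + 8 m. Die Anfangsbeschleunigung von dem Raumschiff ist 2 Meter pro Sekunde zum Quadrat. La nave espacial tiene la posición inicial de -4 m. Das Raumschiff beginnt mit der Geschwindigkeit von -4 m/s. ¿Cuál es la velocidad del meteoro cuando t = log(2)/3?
Partiendo de la posición x(t) = 10·exp(-3·t), tomamos 1 derivada. Derivando la posición, obtenemos la velocidad: v(t) = -30·exp(-3·t). Tenemos la velocidad v(t) = -30·exp(-3·t). Sustituyendo t = log(2)/3: v(log(2)/3) = -15.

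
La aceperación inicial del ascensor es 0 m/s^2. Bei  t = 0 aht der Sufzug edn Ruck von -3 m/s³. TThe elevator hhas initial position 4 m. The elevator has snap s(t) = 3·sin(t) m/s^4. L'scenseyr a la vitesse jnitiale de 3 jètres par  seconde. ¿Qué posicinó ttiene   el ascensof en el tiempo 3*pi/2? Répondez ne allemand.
Ausgehend von dem Snap s(t) = 3·sin(t), nehmen wir 4 Stammfunktionen. Das Integral von dem Snap, mit j(0) = -3, ergibt den Ruck: j(t) = -3·cos(t). Durch Integration von dem Ruck und Verwendung der Anfangsbedingung a(0) = 0, erhalten wir a(t) = -3·sin(t). Die Stammfunktion von der Beschleunigung ist die Geschwindigkeit. Mit v(0) = 3 erhalten wir v(t) = 3·cos(t). Das Integral von der Geschwindigkeit, mit x(0) = 4, ergibt die Position: x(t) = 3·sin(t) + 4. Aus der Gleichung für die Position x(t) = 3·sin(t) + 4, setzen wir t = 3*pi/2 ein und erhalten x = 1.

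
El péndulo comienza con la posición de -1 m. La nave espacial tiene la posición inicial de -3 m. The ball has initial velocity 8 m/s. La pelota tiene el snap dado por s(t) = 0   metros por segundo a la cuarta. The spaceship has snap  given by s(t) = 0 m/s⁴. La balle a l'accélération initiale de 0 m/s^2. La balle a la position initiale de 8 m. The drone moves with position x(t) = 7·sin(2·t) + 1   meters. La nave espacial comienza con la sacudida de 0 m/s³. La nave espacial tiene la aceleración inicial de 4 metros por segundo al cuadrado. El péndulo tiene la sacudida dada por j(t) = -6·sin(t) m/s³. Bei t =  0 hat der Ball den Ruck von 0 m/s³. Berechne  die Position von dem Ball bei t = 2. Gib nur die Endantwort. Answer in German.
Die Antwort ist 24.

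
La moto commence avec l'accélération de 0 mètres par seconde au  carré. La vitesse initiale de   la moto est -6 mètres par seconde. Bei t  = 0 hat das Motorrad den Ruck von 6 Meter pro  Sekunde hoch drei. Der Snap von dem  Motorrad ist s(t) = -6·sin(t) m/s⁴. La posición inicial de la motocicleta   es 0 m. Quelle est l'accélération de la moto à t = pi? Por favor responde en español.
Debemos encontrar la integral de nuestra ecuación del snap s(t) = -6·sin(t) 2 veces. Tomando ∫s(t)dt y aplicando j(0) = 6, encontramos j(t) = 6·cos(t). Integrando la sacudida y usando la condición inicial a(0) = 0, obtenemos a(t) = 6·sin(t). Usando a(t) = 6·sin(t) y sustituyendo t = pi, encontramos a = 0.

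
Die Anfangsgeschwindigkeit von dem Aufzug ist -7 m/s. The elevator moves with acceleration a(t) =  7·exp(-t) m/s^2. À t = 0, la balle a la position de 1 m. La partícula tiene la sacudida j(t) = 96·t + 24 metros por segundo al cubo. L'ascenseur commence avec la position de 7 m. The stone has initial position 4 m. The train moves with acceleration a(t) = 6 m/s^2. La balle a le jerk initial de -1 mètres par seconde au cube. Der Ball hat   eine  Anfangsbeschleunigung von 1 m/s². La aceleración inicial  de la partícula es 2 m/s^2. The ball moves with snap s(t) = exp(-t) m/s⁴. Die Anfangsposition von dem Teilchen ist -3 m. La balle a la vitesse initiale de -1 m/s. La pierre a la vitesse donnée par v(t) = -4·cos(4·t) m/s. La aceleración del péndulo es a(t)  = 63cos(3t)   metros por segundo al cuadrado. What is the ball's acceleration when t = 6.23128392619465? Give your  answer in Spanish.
Partiendo del snap s(t) = exp(-t), tomamos 2 antiderivadas. Tomando ∫s(t)dt y aplicando j(0) = -1, encontramos j(t) = -exp(-t). Tomando ∫j(t)dt y aplicando a(0) = 1, encontramos a(t) = exp(-t). Usando a(t) = exp(-t) y sustituyendo t = 6.23128392619465, encontramos a = 0.00196692488835371.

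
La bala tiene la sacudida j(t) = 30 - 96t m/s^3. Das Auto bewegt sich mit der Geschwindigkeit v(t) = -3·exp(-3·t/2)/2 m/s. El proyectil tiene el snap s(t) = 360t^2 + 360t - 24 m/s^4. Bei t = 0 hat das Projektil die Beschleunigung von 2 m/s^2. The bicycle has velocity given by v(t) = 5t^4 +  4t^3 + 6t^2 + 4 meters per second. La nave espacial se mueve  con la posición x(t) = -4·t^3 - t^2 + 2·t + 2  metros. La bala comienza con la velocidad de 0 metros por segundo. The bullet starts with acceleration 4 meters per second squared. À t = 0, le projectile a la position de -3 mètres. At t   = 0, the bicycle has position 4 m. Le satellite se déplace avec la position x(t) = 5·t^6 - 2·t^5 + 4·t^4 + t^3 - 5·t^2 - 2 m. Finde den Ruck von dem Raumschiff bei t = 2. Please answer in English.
Starting from position x(t) = -4·t^3 - t^2 + 2·t + 2, we take 3 derivatives. Differentiating position, we get velocity: v(t) = -12·t^2 - 2·t + 2. The derivative of velocity gives acceleration: a(t) = -24·t - 2. Differentiating acceleration, we get jerk: j(t) = -24. Using j(t) = -24 and substituting t = 2, we find j = -24.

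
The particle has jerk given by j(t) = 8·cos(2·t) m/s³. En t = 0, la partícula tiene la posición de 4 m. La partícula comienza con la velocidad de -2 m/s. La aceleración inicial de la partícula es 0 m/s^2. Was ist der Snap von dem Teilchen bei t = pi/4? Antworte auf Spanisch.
Para resolver esto, necesitamos tomar 1 derivada de nuestra ecuación de la sacudida j(t) = 8·cos(2·t). Tomando d/dt de j(t), encontramos s(t) = -16·sin(2·t). Tenemos el snap s(t) = -16·sin(2·t). Sustituyendo t = pi/4: s(pi/4) = -16.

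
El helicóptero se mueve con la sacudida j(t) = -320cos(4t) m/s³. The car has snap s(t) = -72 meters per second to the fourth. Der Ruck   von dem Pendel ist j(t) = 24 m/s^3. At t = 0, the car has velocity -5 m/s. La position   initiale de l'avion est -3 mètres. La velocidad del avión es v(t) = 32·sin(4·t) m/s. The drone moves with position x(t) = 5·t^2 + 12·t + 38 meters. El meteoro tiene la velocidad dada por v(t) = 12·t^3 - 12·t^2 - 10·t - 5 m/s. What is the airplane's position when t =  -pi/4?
We need to integrate our velocity equation v(t) = 32·sin(4·t) 1 time. The antiderivative of velocity, with x(0) = -3, gives position: x(t) = 5 - 8·cos(4·t). We have position x(t) = 5 - 8·cos(4·t). Substituting t = -pi/4: x(-pi/4) = 13.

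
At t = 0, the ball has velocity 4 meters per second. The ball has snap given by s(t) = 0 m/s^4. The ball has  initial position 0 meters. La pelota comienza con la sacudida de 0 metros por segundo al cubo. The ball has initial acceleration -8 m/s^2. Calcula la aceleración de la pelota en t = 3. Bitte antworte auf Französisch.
Nous devons intégrer notre équation du snap s(t) = 0 2 fois. La primitive du snap, avec j(0) = 0, donne le jerk: j(t) = 0. L'intégrale du jerk, avec a(0) = -8, donne l'accélération: a(t) = -8. Nous avons l'accélération a(t) = -8. En substituant t = 3: a(3) = -8.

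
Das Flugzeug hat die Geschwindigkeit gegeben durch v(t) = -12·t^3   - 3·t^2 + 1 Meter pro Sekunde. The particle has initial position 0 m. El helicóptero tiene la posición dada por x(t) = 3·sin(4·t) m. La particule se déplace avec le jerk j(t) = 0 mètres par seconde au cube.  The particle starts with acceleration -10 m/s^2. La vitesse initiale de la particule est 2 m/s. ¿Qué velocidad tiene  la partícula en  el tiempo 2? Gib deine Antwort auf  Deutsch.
Um dies zu lösen, müssen wir 2 Stammfunktionen unserer Gleichung für den Ruck j(t) = 0 finden. Mit ∫j(t)dt und Anwendung von a(0) = -10, finden wir a(t) = -10. Die Stammfunktion von der Beschleunigung ist die Geschwindigkeit. Mit v(0) = 2 erhalten wir v(t) = 2 - 10·t. Aus der Gleichung für die Geschwindigkeit v(t) = 2 - 10·t, setzen wir t = 2 ein und erhalten v = -18.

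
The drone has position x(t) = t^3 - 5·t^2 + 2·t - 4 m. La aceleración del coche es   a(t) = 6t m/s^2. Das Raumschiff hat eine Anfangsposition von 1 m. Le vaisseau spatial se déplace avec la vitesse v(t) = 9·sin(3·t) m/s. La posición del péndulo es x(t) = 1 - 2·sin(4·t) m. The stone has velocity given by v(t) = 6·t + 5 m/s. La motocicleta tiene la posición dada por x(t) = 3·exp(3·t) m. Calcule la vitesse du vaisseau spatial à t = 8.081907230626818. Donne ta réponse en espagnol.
De la ecuación de la velocidad v(t) = 9·sin(3·t), sustituimos t = 8.081907230626818 para obtener v = -6.97673123569058.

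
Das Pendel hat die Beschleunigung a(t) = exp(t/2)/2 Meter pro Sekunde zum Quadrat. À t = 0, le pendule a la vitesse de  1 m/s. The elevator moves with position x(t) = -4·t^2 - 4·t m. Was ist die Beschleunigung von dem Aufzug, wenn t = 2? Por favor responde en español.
Para resolver esto, necesitamos tomar 2 derivadas de nuestra ecuación de la posición x(t) = -4·t^2 - 4·t. La derivada de la posición da la velocidad: v(t) = -8·t - 4. La derivada de la velocidad da la aceleración: a(t) = -8. Tenemos la aceleración a(t) = -8. Sustituyendo t = 2: a(2) = -8.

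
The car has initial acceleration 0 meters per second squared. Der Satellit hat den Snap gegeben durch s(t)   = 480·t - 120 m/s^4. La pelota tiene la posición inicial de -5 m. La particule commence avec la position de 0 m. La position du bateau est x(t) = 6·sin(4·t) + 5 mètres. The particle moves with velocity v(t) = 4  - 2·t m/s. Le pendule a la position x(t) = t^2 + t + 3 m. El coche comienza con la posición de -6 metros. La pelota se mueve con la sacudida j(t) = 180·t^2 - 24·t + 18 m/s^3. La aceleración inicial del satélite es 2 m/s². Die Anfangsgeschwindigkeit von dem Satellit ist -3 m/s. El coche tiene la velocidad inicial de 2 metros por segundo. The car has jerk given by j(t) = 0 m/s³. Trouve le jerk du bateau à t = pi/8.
Nous devons dériver notre équation de la position x(t) = 6·sin(4·t) + 5 3 fois. En dérivant la position, nous obtenons la vitesse: v(t) = 24·cos(4·t). En prenant d/dt de v(t), nous trouvons a(t) = -96·sin(4·t). La dérivée de l'accélération donne le jerk: j(t) = -384·cos(4·t). En utilisant j(t) = -384·cos(4·t) et en substituant t = pi/8, nous trouvons j = 0.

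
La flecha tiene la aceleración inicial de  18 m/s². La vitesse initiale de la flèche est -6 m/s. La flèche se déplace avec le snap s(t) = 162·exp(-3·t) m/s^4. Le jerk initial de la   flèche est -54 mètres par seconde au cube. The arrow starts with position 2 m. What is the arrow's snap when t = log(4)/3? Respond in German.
Mit s(t) = 162·exp(-3·t) und Einsetzen von t = log(4)/3, finden wir s = 81/2.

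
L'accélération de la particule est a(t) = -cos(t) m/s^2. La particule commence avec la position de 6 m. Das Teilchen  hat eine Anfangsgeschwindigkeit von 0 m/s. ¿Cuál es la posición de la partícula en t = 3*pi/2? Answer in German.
Um dies zu lösen, müssen wir 2 Integrale unserer Gleichung für die Beschleunigung a(t) = -cos(t) finden. Das Integral von der Beschleunigung ist die Geschwindigkeit. Mit v(0) = 0 erhalten wir v(t) = -sin(t). Mit ∫v(t)dt und Anwendung von x(0) = 6, finden wir x(t) = cos(t) + 5. Wir haben die Position x(t) = cos(t) + 5. Durch Einsetzen von t = 3*pi/2: x(3*pi/2) = 5.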